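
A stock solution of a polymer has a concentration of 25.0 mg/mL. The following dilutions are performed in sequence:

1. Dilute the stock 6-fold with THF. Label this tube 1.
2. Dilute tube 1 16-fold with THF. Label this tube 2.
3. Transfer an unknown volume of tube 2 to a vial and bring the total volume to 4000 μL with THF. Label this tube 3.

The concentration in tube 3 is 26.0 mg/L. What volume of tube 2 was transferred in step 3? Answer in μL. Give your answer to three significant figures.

399 μL

Step 1: 6-fold → factor 6
Step 2: 16-fold → factor 16
Step 3: v brought to 4000 μL → factor = 4000 μL/v
Product of known-step factors = 96
Overall factor = 25.0 mg/mL / (26.0 mg/L) = 961.54
Step-3 factor = 961.54 / 96 = 10.016
v = 4000 μL / 10.016 = 399 μL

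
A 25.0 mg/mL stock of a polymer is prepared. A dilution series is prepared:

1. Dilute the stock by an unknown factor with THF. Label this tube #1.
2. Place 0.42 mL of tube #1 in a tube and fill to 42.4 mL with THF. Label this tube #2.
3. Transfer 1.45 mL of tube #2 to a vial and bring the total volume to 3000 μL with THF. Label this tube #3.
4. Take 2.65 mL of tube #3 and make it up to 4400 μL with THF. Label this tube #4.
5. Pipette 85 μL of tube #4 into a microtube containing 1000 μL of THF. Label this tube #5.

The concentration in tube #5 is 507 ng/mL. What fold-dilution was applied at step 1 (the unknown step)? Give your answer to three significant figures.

11.1-fold

Step 1: unknown factor x
Step 2: 0.42 mL brought to 42.4 mL → factor 42.4/0.42 = 100.95
Step 3: 1.45 mL brought to 3000 μL → factor 3/1.45 = 2.069
Step 4: 2.65 mL brought to 4400 μL → factor 4.4/2.65 = 1.6604
Step 5: 85 μL + 1000 μL = 1085 μL total → factor 1085/85 = 12.765
Product of known-step factors = 4426.8
Overall factor = 25.0 mg/mL / (507 ng/mL) = 49310
x = 49310 / 4426.8 = 11.1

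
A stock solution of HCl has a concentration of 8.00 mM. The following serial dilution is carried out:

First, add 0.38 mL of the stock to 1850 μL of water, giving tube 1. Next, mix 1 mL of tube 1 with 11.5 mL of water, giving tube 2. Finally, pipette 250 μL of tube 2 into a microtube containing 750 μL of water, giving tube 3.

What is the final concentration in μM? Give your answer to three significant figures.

27.3 μM

Step 1: 0.38 mL + 1850 μL = 2.23 mL total → factor 2.23/0.38 = 5.8684
Step 2: 1 mL + 11.5 mL = 12.5 mL total → factor 12.5/1 = 12.5
Step 3: 250 μL + 750 μL = 1000 μL total → factor 1000/250 = 4
Overall dilution factor = 5.8684 × 12.5 × 4 = 293.42
Final = 8.00 mM / 293.42 = 0.02726 mM = 27.3 μM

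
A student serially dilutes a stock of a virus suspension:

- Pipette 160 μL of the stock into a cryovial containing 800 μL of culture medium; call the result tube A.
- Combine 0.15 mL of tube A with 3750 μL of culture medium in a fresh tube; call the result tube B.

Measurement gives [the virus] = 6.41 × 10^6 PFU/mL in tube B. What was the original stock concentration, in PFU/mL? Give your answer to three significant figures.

Step 1: 160 μL + 800 μL = 960 μL total → factor 960/160 = 6
Step 2: 0.15 mL + 3750 μL = 3.9 mL total → factor 3.9/0.15 = 26
Overall dilution factor = 6 × 26 = 156
Stock = 6.41 × 10^6 PFU/mL × 156 = 1.00 × 10^9 PFU/mL

1.00 × 10^9 PFU/mL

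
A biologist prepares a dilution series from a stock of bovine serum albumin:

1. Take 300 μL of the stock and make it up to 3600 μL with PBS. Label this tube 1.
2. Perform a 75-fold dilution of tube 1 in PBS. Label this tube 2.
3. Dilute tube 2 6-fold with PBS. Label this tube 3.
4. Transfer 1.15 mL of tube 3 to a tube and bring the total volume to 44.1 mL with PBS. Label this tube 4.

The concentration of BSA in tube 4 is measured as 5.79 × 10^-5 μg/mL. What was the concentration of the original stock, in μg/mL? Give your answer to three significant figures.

Step 1: 300 μL brought to 3600 μL → factor 3600/300 = 12
Step 2: 75-fold → factor 75
Step 3: 6-fold → factor 6
Step 4: 1.15 mL brought to 44.1 mL → factor 44.1/1.15 = 38.348
Overall dilution factor = 12 × 75 × 6 × 38.348 = 2.0708 × 10^5
Stock = 5.79 × 10^-5 μg/mL × 2.0708 × 10^5 = 12.0 μg/mL

12.0 μg/mL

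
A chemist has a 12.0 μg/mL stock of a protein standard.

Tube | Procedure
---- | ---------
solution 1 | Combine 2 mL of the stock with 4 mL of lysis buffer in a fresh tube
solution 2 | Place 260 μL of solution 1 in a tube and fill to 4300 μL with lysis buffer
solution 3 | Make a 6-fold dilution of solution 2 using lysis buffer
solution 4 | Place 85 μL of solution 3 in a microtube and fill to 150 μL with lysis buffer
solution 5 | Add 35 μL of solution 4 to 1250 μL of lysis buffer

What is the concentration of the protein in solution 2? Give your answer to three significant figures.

0.242 μg/mL

Step 1: 2 mL + 4 mL = 6 mL total → factor 6/2 = 3
Step 2: 260 μL brought to 4300 μL → factor 4300/260 = 16.538
Dilution factor through solution 2 = 3 × 16.538 = 49.615
[solution 2] = 12.0 μg/mL / 49.615 = 0.242 μg/mL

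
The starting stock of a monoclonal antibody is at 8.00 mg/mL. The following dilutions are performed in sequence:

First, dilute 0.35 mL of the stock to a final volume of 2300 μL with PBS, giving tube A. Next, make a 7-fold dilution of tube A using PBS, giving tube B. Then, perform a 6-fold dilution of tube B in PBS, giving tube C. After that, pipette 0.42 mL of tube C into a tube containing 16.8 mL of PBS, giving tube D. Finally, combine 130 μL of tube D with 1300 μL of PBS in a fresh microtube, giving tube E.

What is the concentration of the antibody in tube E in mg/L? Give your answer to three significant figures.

0.0643 mg/L

Step 1: 0.35 mL brought to 2300 μL → factor 2.3/0.35 = 6.5714
Step 2: 7-fold → factor 7
Step 3: 6-fold → factor 6
Step 4: 0.42 mL + 16.8 mL = 17.22 mL total → factor 17.22/0.42 = 41
Step 5: 130 μL + 1300 μL = 1430 μL total → factor 1430/130 = 11
Overall dilution factor = 6.5714 × 7 × 6 × 41 × 11 = 1.2448 × 10^5
Final = 8.00 mg/mL / 1.2448 × 10^5 = 6.427 × 10^-5 mg/mL = 0.0643 mg/L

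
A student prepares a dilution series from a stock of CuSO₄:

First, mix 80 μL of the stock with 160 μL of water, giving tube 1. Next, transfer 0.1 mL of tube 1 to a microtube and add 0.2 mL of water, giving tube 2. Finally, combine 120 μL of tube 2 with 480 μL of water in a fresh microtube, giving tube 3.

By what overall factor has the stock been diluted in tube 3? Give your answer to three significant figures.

Step 1: 80 μL + 160 μL = 240 μL total → factor 240/80 = 3
Step 2: 0.1 mL + 0.2 mL = 0.3 mL total → factor 0.3/0.1 = 3
Step 3: 120 μL + 480 μL = 600 μL total → factor 600/120 = 5
Overall dilution factor = 3 × 3 × 5 = 45

45.0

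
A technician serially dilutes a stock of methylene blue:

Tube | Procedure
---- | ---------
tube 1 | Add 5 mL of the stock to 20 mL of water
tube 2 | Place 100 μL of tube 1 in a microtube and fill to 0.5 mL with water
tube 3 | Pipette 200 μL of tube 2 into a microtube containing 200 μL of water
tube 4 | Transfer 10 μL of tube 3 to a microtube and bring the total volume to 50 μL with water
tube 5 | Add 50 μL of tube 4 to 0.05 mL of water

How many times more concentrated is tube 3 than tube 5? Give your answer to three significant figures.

10.0

Step 1: 5 mL + 20 mL = 25 mL total → factor 25/5 = 5
Step 2: 100 μL brought to 0.5 mL → factor 500/100 = 5
Step 3: 200 μL + 200 μL = 400 μL total → factor 400/200 = 2
Step 4: 10 μL brought to 50 μL → factor 50/10 = 5
Step 5: 50 μL + 0.05 mL = 100 μL total → factor 100/50 = 2
Dilution factor to tube 3 = 50; to tube 5 = 500
[tube 3]/[tube 5] = (factor to tube 5)/(factor to tube 3) = 500/50 = 10.0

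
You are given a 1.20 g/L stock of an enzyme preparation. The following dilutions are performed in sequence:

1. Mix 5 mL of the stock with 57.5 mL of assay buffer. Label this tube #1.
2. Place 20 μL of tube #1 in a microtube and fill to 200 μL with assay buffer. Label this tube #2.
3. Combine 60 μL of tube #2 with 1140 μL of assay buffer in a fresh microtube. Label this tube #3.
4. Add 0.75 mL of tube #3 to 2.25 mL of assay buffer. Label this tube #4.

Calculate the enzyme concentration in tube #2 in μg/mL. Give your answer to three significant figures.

Step 1: 5 mL + 57.5 mL = 62.5 mL total → factor 62.5/5 = 12.5
Step 2: 20 μL brought to 200 μL → factor 200/20 = 10
Dilution factor through tube #2 = 12.5 × 10 = 125
[tube #2] = 1.20 g/L / 125 = 0.009600 g/L = 9.60 μg/mL

9.60 μg/mL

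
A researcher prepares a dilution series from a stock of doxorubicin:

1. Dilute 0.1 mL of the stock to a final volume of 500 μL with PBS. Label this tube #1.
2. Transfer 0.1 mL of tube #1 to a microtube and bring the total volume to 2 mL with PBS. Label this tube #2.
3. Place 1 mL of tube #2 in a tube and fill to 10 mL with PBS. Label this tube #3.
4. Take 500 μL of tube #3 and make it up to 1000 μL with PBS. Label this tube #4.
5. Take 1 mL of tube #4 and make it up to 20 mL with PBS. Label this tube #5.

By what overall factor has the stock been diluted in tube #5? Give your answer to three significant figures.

4.00 × 10^4

Step 1: 0.1 mL brought to 500 μL → factor 0.5/0.1 = 5
Step 2: 0.1 mL brought to 2 mL → factor 2/0.1 = 20
Step 3: 1 mL brought to 10 mL → factor 10/1 = 10
Step 4: 500 μL brought to 1000 μL → factor 1000/500 = 2
Step 5: 1 mL brought to 20 mL → factor 20/1 = 20
Overall dilution factor = 5 × 20 × 10 × 2 × 20 = 40000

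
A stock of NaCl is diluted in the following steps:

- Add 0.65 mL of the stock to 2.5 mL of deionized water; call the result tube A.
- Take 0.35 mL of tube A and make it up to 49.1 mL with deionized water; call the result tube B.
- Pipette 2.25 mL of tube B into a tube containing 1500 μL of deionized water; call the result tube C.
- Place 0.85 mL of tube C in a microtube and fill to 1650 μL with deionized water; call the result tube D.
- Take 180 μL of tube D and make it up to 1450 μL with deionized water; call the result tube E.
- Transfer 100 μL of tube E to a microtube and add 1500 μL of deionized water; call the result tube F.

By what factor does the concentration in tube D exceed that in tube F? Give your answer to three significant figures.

Step 1: 0.65 mL + 2.5 mL = 3.15 mL total → factor 3.15/0.65 = 4.8462
Step 2: 0.35 mL brought to 49.1 mL → factor 49.1/0.35 = 140.29
Step 3: 2.25 mL + 1500 μL = 3.75 mL total → factor 3.75/2.25 = 1.6667
Step 4: 0.85 mL brought to 1650 μL → factor 1.65/0.85 = 1.9412
Step 5: 180 μL brought to 1450 μL → factor 1450/180 = 8.0556
Step 6: 100 μL + 1500 μL = 1600 μL total → factor 1600/100 = 16
Dilution factor to tube D = 2199.5; to tube F = 2.8349 × 10^5
[tube D]/[tube F] = (factor to tube F)/(factor to tube D) = 2.8349 × 10^5/2199.5 = 129

129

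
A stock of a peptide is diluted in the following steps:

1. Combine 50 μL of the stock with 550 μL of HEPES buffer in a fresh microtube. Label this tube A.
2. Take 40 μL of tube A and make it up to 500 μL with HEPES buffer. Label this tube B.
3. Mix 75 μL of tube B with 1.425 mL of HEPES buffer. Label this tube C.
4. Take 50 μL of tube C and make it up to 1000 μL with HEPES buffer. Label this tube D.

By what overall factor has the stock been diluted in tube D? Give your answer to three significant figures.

6.00 × 10^4

Step 1: 50 μL + 550 μL = 600 μL total → factor 600/50 = 12
Step 2: 40 μL brought to 500 μL → factor 500/40 = 12.5
Step 3: 75 μL + 1.425 mL = 1500 μL total → factor 1500/75 = 20
Step 4: 50 μL brought to 1000 μL → factor 1000/50 = 20
Overall dilution factor = 12 × 12.5 × 20 × 20 = 60000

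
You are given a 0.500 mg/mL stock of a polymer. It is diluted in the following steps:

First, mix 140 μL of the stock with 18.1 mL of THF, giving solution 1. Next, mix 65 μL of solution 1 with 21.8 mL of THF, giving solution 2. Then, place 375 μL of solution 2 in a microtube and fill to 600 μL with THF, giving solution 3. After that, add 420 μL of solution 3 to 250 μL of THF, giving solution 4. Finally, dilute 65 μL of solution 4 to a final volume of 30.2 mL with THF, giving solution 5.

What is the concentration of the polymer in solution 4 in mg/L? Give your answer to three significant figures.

0.00447 mg/L

Step 1: 140 μL + 18.1 mL = 18240 μL total → factor 18240/140 = 130.29
Step 2: 65 μL + 21.8 mL = 21865 μL total → factor 21865/65 = 336.38
Step 3: 375 μL brought to 600 μL → factor 600/375 = 1.6
Step 4: 420 μL + 250 μL = 670 μL total → factor 670/420 = 1.5952
Dilution factor through solution 4 = 130.29 × 336.38 × 1.6 × 1.5952 = 1.1186 × 10^5
[solution 4] = 0.500 mg/mL / 1.1186 × 10^5 = 4.470 × 10^-6 mg/mL = 0.00447 mg/L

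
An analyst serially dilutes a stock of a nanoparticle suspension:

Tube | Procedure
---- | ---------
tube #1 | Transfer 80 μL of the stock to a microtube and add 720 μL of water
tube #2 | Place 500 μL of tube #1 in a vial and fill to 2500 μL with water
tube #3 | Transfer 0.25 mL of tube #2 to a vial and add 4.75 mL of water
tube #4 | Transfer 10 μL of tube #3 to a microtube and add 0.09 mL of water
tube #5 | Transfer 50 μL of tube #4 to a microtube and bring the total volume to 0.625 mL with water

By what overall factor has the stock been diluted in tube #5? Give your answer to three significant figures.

1.25 × 10^5

Step 1: 80 μL + 720 μL = 800 μL total → factor 800/80 = 10
Step 2: 500 μL brought to 2500 μL → factor 2500/500 = 5
Step 3: 0.25 mL + 4.75 mL = 5 mL total → factor 5/0.25 = 20
Step 4: 10 μL + 0.09 mL = 100 μL total → factor 100/10 = 10
Step 5: 50 μL brought to 0.625 mL → factor 625/50 = 12.5
Overall dilution factor = 10 × 5 × 20 × 10 × 12.5 = 1.25 × 10^5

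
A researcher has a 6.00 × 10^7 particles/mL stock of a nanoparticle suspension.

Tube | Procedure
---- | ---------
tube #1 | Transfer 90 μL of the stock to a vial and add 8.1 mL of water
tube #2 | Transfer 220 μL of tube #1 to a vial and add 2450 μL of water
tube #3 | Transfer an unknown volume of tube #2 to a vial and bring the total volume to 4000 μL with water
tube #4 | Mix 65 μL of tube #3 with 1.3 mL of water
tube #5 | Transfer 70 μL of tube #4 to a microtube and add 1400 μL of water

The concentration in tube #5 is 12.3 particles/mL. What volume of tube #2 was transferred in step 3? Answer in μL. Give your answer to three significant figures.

Step 1: 90 μL + 8.1 mL = 8190 μL total → factor 8190/90 = 91
Step 2: 220 μL + 2450 μL = 2670 μL total → factor 2670/220 = 12.136
Step 3: v brought to 4000 μL → factor = 4000 μL/v
Step 4: 65 μL + 1.3 mL = 1365 μL total → factor 1365/65 = 21
Step 5: 70 μL + 1400 μL = 1470 μL total → factor 1470/70 = 21
Product of known-step factors = 4.8704 × 10^5
Overall factor = 6.00 × 10^7 particles/mL / (12.3 particles/mL) = 4.878 × 10^6
Step-3 factor = 4.878 × 10^6 / 4.8704 × 10^5 = 10.016
v = 4000 μL / 10.016 = 399 μL

399 μL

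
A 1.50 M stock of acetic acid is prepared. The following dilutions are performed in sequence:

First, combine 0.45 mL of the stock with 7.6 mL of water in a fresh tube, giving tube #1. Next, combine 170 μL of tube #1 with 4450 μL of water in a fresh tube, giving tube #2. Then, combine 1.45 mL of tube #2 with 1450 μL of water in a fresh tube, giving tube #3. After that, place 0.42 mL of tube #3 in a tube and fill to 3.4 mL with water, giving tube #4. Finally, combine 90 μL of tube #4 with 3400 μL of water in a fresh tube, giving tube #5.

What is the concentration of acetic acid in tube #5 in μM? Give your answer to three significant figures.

4.91 μM

Step 1: 0.45 mL + 7.6 mL = 8.05 mL total → factor 8.05/0.45 = 17.889
Step 2: 170 μL + 4450 μL = 4620 μL total → factor 4620/170 = 27.176
Step 3: 1.45 mL + 1450 μL = 2.9 mL total → factor 2.9/1.45 = 2
Step 4: 0.42 mL brought to 3.4 mL → factor 3.4/0.42 = 8.0952
Step 5: 90 μL + 3400 μL = 3490 μL total → factor 3490/90 = 38.778
Overall dilution factor = 17.889 × 27.176 × 2 × 8.0952 × 38.778 = 3.0522 × 10^5
Final = 1.50 M / 3.0522 × 10^5 = 4.914 × 10^-6 M = 4.91 μM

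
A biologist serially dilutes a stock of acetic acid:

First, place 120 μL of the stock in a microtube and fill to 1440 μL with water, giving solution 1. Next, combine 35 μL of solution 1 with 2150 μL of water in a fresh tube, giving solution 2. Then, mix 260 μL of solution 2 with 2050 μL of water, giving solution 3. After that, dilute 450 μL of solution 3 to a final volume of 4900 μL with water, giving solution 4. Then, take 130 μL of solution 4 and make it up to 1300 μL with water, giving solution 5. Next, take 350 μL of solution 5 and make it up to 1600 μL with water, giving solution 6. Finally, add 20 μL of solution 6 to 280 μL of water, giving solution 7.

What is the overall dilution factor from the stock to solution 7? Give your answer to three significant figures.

4.97 × 10^7

Step 1: 120 μL brought to 1440 μL → factor 1440/120 = 12
Step 2: 35 μL + 2150 μL = 2185 μL total → factor 2185/35 = 62.429
Step 3: 260 μL + 2050 μL = 2310 μL total → factor 2310/260 = 8.8846
Step 4: 450 μL brought to 4900 μL → factor 4900/450 = 10.889
Step 5: 130 μL brought to 1300 μL → factor 1300/130 = 10
Step 6: 350 μL brought to 1600 μL → factor 1600/350 = 4.5714
Step 7: 20 μL + 280 μL = 300 μL total → factor 300/20 = 15
Overall dilution factor = 12 × 62.429 × 8.8846 × 10.889 × 10 × 4.5714 × 15 = 4.9697 × 10^7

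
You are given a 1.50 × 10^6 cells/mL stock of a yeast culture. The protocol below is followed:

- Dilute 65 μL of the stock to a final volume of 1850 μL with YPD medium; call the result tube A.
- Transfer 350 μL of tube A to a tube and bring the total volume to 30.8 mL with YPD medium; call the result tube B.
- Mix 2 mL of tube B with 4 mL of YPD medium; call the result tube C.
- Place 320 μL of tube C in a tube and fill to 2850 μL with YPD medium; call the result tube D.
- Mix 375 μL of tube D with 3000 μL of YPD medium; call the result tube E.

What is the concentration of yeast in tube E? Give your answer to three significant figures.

2.49 cells/mL

Step 1: 65 μL brought to 1850 μL → factor 1850/65 = 28.462
Step 2: 350 μL brought to 30.8 mL → factor 30800/350 = 88
Step 3: 2 mL + 4 mL = 6 mL total → factor 6/2 = 3
Step 4: 320 μL brought to 2850 μL → factor 2850/320 = 8.9062
Step 5: 375 μL + 3000 μL = 3375 μL total → factor 3375/375 = 9
Overall dilution factor = 28.462 × 88 × 3 × 8.9062 × 9 = 6.0228 × 10^5
Final = 1.50 × 10^6 cells/mL / 6.0228 × 10^5 = 2.49 cells/mL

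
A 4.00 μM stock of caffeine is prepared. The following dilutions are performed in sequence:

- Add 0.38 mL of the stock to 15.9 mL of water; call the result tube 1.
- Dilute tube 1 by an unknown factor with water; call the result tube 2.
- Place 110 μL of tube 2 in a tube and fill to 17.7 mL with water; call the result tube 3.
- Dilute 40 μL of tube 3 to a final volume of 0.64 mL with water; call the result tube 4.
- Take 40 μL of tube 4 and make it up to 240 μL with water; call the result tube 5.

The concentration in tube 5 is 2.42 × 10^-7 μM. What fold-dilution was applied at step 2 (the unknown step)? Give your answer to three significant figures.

25.0-fold

Step 1: 0.38 mL + 15.9 mL = 16.28 mL total → factor 16.28/0.38 = 42.842
Step 2: unknown factor x
Step 3: 110 μL brought to 17.7 mL → factor 17700/110 = 160.91
Step 4: 40 μL brought to 0.64 mL → factor 640/40 = 16
Step 5: 40 μL brought to 240 μL → factor 240/40 = 6
Product of known-step factors = 6.6179 × 10^5
Overall factor = 4.00 μM / (2.42 × 10^-7 μM) = 1.6529 × 10^7
x = 1.6529 × 10^7 / 6.6179 × 10^5 = 25.0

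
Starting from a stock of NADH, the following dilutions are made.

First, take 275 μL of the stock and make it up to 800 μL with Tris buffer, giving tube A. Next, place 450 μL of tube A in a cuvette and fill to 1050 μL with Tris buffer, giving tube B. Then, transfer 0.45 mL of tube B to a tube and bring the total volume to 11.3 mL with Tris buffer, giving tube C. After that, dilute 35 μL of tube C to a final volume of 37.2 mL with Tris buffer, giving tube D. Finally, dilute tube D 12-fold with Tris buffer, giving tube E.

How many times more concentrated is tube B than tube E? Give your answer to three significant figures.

3.20 × 10^5

Step 1: 275 μL brought to 800 μL → factor 800/275 = 2.9091
Step 2: 450 μL brought to 1050 μL → factor 1050/450 = 2.3333
Step 3: 0.45 mL brought to 11.3 mL → factor 11.3/0.45 = 25.111
Step 4: 35 μL brought to 37.2 mL → factor 37200/35 = 1062.9
Step 5: 12-fold → factor 12
Dilution factor to tube B = 6.7879; to tube E = 2.174 × 10^6
[tube B]/[tube E] = (factor to tube E)/(factor to tube B) = 2.174 × 10^6/6.7879 = 3.20 × 10^5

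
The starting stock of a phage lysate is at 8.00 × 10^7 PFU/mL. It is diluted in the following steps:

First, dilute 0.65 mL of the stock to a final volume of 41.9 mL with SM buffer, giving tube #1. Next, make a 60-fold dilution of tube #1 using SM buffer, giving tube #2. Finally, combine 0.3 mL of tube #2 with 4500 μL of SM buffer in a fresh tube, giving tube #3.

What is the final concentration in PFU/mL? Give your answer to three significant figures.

1.29 × 10^3 PFU/mL

Step 1: 0.65 mL brought to 41.9 mL → factor 41.9/0.65 = 64.462
Step 2: 60-fold → factor 60
Step 3: 0.3 mL + 4500 μL = 4.8 mL total → factor 4.8/0.3 = 16
Overall dilution factor = 64.462 × 60 × 16 = 61883
Final = 8.00 × 10^7 PFU/mL / 61883 = 1.29 × 10^3 PFU/mL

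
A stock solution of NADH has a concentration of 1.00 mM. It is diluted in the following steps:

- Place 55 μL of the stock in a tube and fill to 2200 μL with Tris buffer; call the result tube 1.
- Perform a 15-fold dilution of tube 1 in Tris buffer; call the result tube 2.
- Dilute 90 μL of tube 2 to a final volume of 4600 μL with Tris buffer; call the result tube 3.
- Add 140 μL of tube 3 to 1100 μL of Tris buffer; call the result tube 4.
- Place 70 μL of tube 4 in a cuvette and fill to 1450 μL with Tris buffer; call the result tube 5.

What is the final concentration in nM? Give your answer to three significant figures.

Step 1: 55 μL brought to 2200 μL → factor 2200/55 = 40
Step 2: 15-fold → factor 15
Step 3: 90 μL brought to 4600 μL → factor 4600/90 = 51.111
Step 4: 140 μL + 1100 μL = 1240 μL total → factor 1240/140 = 8.8571
Step 5: 70 μL brought to 1450 μL → factor 1450/70 = 20.714
Overall dilution factor = 40 × 15 × 51.111 × 8.8571 × 20.714 = 5.6264 × 10^6
Final = 1.00 mM / 5.6264 × 10^6 = 1.777 × 10^-7 mM = 0.178 nM

0.178 nM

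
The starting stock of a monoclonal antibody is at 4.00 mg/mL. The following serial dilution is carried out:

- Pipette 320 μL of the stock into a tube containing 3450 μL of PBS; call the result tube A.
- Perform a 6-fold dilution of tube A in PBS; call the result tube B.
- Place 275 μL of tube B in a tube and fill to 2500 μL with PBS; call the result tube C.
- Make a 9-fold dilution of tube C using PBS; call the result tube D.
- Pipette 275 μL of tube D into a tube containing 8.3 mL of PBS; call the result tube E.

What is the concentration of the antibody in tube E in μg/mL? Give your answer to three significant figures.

Step 1: 320 μL + 3450 μL = 3770 μL total → factor 3770/320 = 11.781
Step 2: 6-fold → factor 6
Step 3: 275 μL brought to 2500 μL → factor 2500/275 = 9.0909
Step 4: 9-fold → factor 9
Step 5: 275 μL + 8.3 mL = 8575 μL total → factor 8575/275 = 31.182
Overall dilution factor = 11.781 × 6 × 9.0909 × 9 × 31.182 = 1.8034 × 10^5
Final = 4.00 mg/mL / 1.8034 × 10^5 = 2.218 × 10^-5 mg/mL = 0.0222 μg/mL

0.0222 μg/mL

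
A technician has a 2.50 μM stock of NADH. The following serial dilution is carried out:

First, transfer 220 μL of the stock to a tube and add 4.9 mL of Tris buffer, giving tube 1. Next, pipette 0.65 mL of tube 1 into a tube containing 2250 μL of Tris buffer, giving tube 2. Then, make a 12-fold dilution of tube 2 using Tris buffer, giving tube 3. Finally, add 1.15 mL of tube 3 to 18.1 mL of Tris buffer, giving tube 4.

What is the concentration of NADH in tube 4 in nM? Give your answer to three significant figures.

Step 1: 220 μL + 4.9 mL = 5120 μL total → factor 5120/220 = 23.273
Step 2: 0.65 mL + 2250 μL = 2.9 mL total → factor 2.9/0.65 = 4.4615
Step 3: 12-fold → factor 12
Step 4: 1.15 mL + 18.1 mL = 19.25 mL total → factor 19.25/1.15 = 16.739
Overall dilution factor = 23.273 × 4.4615 × 12 × 16.739 = 20857
Final = 2.50 μM / 20857 = 0.0001199 μM = 0.120 nM

0.120 nM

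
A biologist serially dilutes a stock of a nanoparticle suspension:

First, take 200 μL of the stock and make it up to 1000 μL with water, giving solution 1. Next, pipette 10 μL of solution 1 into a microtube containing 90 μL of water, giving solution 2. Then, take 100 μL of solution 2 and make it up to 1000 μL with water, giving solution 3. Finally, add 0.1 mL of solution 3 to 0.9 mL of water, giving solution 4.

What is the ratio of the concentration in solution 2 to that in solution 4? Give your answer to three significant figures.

Step 1: 200 μL brought to 1000 μL → factor 1000/200 = 5
Step 2: 10 μL + 90 μL = 100 μL total → factor 100/10 = 10
Step 3: 100 μL brought to 1000 μL → factor 1000/100 = 10
Step 4: 0.1 mL + 0.9 mL = 1 mL total → factor 1/0.1 = 10
Dilution factor to solution 2 = 50; to solution 4 = 5000
[solution 2]/[solution 4] = (factor to solution 4)/(factor to solution 2) = 5000/50 = 100

100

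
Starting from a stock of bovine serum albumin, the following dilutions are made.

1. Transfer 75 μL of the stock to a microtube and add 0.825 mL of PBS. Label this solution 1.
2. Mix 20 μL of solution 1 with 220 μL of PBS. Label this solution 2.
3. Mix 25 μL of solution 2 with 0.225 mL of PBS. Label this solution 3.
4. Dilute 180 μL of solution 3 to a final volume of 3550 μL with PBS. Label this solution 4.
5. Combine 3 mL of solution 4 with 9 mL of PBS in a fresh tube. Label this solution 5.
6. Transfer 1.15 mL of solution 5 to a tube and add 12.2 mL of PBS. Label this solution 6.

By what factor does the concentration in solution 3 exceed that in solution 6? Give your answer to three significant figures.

916

Step 1: 75 μL + 0.825 mL = 900 μL total → factor 900/75 = 12
Step 2: 20 μL + 220 μL = 240 μL total → factor 240/20 = 12
Step 3: 25 μL + 0.225 mL = 250 μL total → factor 250/25 = 10
Step 4: 180 μL brought to 3550 μL → factor 3550/180 = 19.722
Step 5: 3 mL + 9 mL = 12 mL total → factor 12/3 = 4
Step 6: 1.15 mL + 12.2 mL = 13.35 mL total → factor 13.35/1.15 = 11.609
Dilution factor to solution 3 = 1440; to solution 6 = 1.3187 × 10^6
[solution 3]/[solution 6] = (factor to solution 6)/(factor to solution 3) = 1.3187 × 10^6/1440 = 916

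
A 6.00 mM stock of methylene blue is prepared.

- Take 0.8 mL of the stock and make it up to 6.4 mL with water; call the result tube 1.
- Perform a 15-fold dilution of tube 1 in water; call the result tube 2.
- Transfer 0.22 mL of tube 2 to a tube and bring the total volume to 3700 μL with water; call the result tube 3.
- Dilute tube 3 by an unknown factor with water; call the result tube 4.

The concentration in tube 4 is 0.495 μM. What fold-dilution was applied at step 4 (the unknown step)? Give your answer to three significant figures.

6.01-fold

Step 1: 0.8 mL brought to 6.4 mL → factor 6.4/0.8 = 8
Step 2: 15-fold → factor 15
Step 3: 0.22 mL brought to 3700 μL → factor 3.7/0.22 = 16.818
Step 4: unknown factor x
Product of known-step factors = 2018.2
Overall factor = 6.00 mM / (0.495 μM) = 12121
x = 12121 / 2018.2 = 6.01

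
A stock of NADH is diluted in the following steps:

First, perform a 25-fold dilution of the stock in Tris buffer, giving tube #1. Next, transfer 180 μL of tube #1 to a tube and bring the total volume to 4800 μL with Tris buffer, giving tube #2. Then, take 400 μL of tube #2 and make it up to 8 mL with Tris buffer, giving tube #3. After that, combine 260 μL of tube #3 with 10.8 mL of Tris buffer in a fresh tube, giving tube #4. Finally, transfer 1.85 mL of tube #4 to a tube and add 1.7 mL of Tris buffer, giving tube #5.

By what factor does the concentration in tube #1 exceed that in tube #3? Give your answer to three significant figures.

533

Step 1: 25-fold → factor 25
Step 2: 180 μL brought to 4800 μL → factor 4800/180 = 26.667
Step 3: 400 μL brought to 8 mL → factor 8000/400 = 20
Dilution factor to tube #1 = 25; to tube #3 = 13333
[tube #1]/[tube #3] = (factor to tube #3)/(factor to tube #1) = 13333/25 = 533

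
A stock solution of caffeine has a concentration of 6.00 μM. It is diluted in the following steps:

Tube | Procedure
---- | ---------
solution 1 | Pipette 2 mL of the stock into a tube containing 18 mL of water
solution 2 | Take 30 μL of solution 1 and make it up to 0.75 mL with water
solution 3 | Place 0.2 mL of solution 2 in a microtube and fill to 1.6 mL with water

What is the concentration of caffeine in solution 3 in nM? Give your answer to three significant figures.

Step 1: 2 mL + 18 mL = 20 mL total → factor 20/2 = 10
Step 2: 30 μL brought to 0.75 mL → factor 750/30 = 25
Step 3: 0.2 mL brought to 1.6 mL → factor 1.6/0.2 = 8
Overall dilution factor = 10 × 25 × 8 = 2000
Final = 6.00 μM / 2000 = 0.003000 μM = 3.00 nM

3.00 nM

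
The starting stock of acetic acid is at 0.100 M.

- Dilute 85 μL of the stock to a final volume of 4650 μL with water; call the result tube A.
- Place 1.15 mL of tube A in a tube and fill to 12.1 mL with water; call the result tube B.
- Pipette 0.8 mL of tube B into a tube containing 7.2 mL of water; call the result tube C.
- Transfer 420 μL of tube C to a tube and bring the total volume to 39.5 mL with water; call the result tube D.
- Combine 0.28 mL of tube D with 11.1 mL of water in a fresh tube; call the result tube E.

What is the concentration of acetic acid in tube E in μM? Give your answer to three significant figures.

Step 1: 85 μL brought to 4650 μL → factor 4650/85 = 54.706
Step 2: 1.15 mL brought to 12.1 mL → factor 12.1/1.15 = 10.522
Step 3: 0.8 mL + 7.2 mL = 8 mL total → factor 8/0.8 = 10
Step 4: 420 μL brought to 39.5 mL → factor 39500/420 = 94.048
Step 5: 0.28 mL + 11.1 mL = 11.38 mL total → factor 11.38/0.28 = 40.643
Overall dilution factor = 54.706 × 10.522 × 10 × 94.048 × 40.643 = 2.2002 × 10^7
Final = 0.100 M / 2.2002 × 10^7 = 4.545 × 10^-9 M = 0.00455 μM

0.00455 μM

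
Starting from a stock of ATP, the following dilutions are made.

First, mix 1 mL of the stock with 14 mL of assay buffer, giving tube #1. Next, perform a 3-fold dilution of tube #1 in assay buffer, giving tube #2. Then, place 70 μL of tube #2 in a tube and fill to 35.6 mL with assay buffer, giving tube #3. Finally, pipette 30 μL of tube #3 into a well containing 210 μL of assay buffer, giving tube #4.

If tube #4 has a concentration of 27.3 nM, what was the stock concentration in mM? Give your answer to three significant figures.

5.00 mM

Step 1: 1 mL + 14 mL = 15 mL total → factor 15/1 = 15
Step 2: 3-fold → factor 3
Step 3: 70 μL brought to 35.6 mL → factor 35600/70 = 508.57
Step 4: 30 μL + 210 μL = 240 μL total → factor 240/30 = 8
Overall dilution factor = 15 × 3 × 508.57 × 8 = 1.8309 × 10^5
Stock = 27.3 nM × 1.8309 × 10^5 = 4.998 × 10^6 nM = 5.00 mM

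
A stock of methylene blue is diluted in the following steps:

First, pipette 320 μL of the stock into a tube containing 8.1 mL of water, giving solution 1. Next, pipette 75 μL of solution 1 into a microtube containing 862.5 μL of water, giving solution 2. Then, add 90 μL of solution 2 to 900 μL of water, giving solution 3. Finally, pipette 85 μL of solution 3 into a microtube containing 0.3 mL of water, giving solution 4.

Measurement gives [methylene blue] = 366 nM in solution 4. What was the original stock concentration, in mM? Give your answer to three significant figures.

Step 1: 320 μL + 8.1 mL = 8420 μL total → factor 8420/320 = 26.312
Step 2: 75 μL + 862.5 μL = 937.5 μL total → factor 937.5/75 = 12.5
Step 3: 90 μL + 900 μL = 990 μL total → factor 990/90 = 11
Step 4: 85 μL + 0.3 mL = 385 μL total → factor 385/85 = 4.5294
Overall dilution factor = 26.312 × 12.5 × 11 × 4.5294 = 16387
Stock = 366 nM × 16387 = 5.998 × 10^6 nM = 6.00 mM

6.00 mM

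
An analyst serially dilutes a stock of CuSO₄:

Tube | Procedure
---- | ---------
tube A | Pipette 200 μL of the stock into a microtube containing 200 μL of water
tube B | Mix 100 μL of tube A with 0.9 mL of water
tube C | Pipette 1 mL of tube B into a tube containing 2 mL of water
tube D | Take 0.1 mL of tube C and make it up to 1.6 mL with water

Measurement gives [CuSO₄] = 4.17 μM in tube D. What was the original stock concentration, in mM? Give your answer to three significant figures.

Step 1: 200 μL + 200 μL = 400 μL total → factor 400/200 = 2
Step 2: 100 μL + 0.9 mL = 1000 μL total → factor 1000/100 = 10
Step 3: 1 mL + 2 mL = 3 mL total → factor 3/1 = 3
Step 4: 0.1 mL brought to 1.6 mL → factor 1.6/0.1 = 16
Overall dilution factor = 2 × 10 × 3 × 16 = 960
Stock = 4.17 μM × 960 = 4003 μM = 4.00 mM

4.00 mM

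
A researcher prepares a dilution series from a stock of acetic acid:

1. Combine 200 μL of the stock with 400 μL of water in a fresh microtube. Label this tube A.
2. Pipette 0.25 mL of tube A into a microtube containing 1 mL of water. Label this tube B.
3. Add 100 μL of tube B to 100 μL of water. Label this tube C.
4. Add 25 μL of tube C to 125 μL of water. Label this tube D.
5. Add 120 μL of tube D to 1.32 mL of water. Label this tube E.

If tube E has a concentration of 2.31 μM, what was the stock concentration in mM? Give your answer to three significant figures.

4.99 mM

Step 1: 200 μL + 400 μL = 600 μL total → factor 600/200 = 3
Step 2: 0.25 mL + 1 mL = 1.25 mL total → factor 1.25/0.25 = 5
Step 3: 100 μL + 100 μL = 200 μL total → factor 200/100 = 2
Step 4: 25 μL + 125 μL = 150 μL total → factor 150/25 = 6
Step 5: 120 μL + 1.32 mL = 1440 μL total → factor 1440/120 = 12
Overall dilution factor = 3 × 5 × 2 × 6 × 12 = 2160
Stock = 2.31 μM × 2160 = 4990 μM = 4.99 mM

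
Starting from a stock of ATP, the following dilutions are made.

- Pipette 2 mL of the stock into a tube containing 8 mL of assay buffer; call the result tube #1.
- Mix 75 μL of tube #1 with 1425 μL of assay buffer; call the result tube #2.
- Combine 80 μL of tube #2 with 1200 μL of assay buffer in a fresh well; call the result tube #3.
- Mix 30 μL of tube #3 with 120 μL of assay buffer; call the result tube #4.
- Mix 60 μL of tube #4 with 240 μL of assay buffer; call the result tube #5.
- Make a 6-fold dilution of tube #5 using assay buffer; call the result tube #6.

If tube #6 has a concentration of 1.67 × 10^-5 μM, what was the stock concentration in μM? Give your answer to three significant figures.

Step 1: 2 mL + 8 mL = 10 mL total → factor 10/2 = 5
Step 2: 75 μL + 1425 μL = 1500 μL total → factor 1500/75 = 20
Step 3: 80 μL + 1200 μL = 1280 μL total → factor 1280/80 = 16
Step 4: 30 μL + 120 μL = 150 μL total → factor 150/30 = 5
Step 5: 60 μL + 240 μL = 300 μL total → factor 300/60 = 5
Step 6: 6-fold → factor 6
Overall dilution factor = 5 × 20 × 16 × 5 × 5 × 6 = 2.4 × 10^5
Stock = 1.67 × 10^-5 μM × 2.4 × 10^5 = 4.01 μM

4.01 μM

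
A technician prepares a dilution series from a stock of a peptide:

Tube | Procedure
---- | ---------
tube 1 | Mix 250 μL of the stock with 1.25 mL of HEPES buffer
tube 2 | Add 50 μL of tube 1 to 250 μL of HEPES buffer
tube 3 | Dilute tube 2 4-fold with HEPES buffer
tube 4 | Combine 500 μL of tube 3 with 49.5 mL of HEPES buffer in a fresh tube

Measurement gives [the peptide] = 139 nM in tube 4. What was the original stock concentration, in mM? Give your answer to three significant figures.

Step 1: 250 μL + 1.25 mL = 1500 μL total → factor 1500/250 = 6
Step 2: 50 μL + 250 μL = 300 μL total → factor 300/50 = 6
Step 3: 4-fold → factor 4
Step 4: 500 μL + 49.5 mL = 50000 μL total → factor 50000/500 = 100
Overall dilution factor = 6 × 6 × 4 × 100 = 14400
Stock = 139 nM × 14400 = 2.002 × 10^6 nM = 2.00 mM

2.00 mM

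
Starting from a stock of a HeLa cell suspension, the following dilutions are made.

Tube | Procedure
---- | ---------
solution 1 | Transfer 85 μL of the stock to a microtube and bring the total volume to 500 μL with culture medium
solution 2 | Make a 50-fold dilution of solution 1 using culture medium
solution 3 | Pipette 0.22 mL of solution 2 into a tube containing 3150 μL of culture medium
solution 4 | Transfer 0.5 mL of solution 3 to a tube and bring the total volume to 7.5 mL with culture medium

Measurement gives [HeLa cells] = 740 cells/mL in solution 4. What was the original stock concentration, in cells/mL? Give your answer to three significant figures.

5.00 × 10^7 cells/mL

Step 1: 85 μL brought to 500 μL → factor 500/85 = 5.8824
Step 2: 50-fold → factor 50
Step 3: 0.22 mL + 3150 μL = 3.37 mL total → factor 3.37/0.22 = 15.318
Step 4: 0.5 mL brought to 7.5 mL → factor 7.5/0.5 = 15
Overall dilution factor = 5.8824 × 50 × 15.318 × 15 = 67580
Stock = 740 cells/mL × 67580 = 5.00 × 10^7 cells/mL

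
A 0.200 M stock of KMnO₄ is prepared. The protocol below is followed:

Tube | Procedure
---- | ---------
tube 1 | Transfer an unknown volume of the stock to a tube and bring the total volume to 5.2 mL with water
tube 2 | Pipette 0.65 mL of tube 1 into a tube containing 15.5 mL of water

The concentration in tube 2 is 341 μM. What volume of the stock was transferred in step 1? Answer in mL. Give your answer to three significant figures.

Step 1: v brought to 5.2 mL → factor = 5.2 mL/v
Step 2: 0.65 mL + 15.5 mL = 16.15 mL total → factor 16.15/0.65 = 24.846
Product of known-step factors = 24.846
Overall factor = 0.200 M / (341 μM) = 586.51
Step-1 factor = 586.51 / 24.846 = 23.606
v = 5.2 mL / 23.606 = 0.220 mL

0.220 mL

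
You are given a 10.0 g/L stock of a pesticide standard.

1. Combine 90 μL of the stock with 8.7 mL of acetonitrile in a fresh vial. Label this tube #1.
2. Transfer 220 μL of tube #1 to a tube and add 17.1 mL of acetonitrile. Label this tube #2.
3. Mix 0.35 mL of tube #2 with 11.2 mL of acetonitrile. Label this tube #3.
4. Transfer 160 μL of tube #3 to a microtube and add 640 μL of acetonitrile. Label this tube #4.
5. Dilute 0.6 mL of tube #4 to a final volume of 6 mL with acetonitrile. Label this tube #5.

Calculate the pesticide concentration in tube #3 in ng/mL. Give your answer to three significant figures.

39.4 ng/mL

Step 1: 90 μL + 8.7 mL = 8790 μL total → factor 8790/90 = 97.667
Step 2: 220 μL + 17.1 mL = 17320 μL total → factor 17320/220 = 78.727
Step 3: 0.35 mL + 11.2 mL = 11.55 mL total → factor 11.55/0.35 = 33
Dilution factor through tube #3 = 97.667 × 78.727 × 33 = 2.5374 × 10^5
[tube #3] = 10.0 g/L / 2.5374 × 10^5 = 3.941 × 10^-5 g/L = 39.4 ng/mL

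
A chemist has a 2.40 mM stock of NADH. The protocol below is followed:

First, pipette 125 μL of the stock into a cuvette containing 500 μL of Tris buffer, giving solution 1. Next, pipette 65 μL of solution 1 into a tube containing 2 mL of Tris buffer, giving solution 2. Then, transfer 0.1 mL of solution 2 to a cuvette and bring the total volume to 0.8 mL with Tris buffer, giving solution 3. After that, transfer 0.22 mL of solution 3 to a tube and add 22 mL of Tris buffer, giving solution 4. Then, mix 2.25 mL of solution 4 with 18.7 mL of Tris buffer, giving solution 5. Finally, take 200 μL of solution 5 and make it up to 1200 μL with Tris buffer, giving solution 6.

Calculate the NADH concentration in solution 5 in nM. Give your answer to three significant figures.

Step 1: 125 μL + 500 μL = 625 μL total → factor 625/125 = 5
Step 2: 65 μL + 2 mL = 2065 μL total → factor 2065/65 = 31.769
Step 3: 0.1 mL brought to 0.8 mL → factor 0.8/0.1 = 8
Step 4: 0.22 mL + 22 mL = 22.22 mL total → factor 22.22/0.22 = 101
Step 5: 2.25 mL + 18.7 mL = 20.95 mL total → factor 20.95/2.25 = 9.3111
Dilution factor through solution 5 = 5 × 31.769 × 8 × 101 × 9.3111 = 1.1951 × 10^6
[solution 5] = 2.40 mM / 1.1951 × 10^6 = 2.008 × 10^-6 mM = 2.01 nM

2.01 nM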